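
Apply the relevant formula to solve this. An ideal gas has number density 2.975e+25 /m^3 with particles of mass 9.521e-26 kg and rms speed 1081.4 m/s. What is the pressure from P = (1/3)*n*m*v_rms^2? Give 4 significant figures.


Step 1: v_rms^2 = 1081.4^2 = 1.169e+06
Step 2: n*m = 2.975e+25*9.521e-26 = 2.832
Step 3: P = (1/3)*2.832*1.169e+06 = 1.104e+06 Pa

1.104e+06


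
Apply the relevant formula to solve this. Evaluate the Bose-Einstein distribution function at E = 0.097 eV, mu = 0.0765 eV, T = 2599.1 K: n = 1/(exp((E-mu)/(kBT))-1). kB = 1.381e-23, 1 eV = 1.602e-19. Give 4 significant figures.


Step 1: (E - mu) = 0.0205 eV
Step 2: x = (E-mu)*eV/(kB*T) = 0.0205*1.602e-19/(1.381e-23*2599.1) = 0.0915
Step 3: exp(x) = 1.096
Step 4: n = 1/(exp(x)-1) = 10.44

10.44


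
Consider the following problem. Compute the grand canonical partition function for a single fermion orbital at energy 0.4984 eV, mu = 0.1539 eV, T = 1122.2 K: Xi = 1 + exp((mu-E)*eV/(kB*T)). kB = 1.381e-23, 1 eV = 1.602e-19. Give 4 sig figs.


Step 1: (mu - E) = 0.1539 - 0.4984 = -0.3445 eV
Step 2: x = (mu-E)*eV/(kB*T) = -0.3445*1.602e-19/(1.381e-23*1122.2) = -3.561
Step 3: exp(x) = 0.02841
Step 4: Xi = 1 + 0.02841 = 1.028

1.028


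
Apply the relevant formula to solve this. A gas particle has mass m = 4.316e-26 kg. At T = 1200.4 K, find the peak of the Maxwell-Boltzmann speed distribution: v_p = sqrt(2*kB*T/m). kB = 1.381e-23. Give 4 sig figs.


Step 1: Numerator = 2*kB*T = 2*1.381e-23*1200.4 = 3.316e-20
Step 2: Ratio = 3.316e-20 / 4.316e-26 = 7.682e+05
Step 3: v_p = sqrt(7.682e+05) = 876.5 m/s

876.5


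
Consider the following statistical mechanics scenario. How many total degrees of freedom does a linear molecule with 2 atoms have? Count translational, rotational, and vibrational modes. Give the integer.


Step 1: Translational DOF = 3
Step 2: Rotational DOF (linear) = 2
Step 3: Vibrational DOF = 3*2 - 5 = 1
Step 4: Total = 3 + 2 + 1 = 6

6


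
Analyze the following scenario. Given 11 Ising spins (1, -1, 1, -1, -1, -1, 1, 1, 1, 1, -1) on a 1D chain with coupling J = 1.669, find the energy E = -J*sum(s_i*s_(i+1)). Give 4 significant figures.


Step 1: Nearest-neighbor products: -1, -1, -1, 1, 1, -1, 1, 1, 1, -1
Step 2: Sum of products = 0
Step 3: E = -1.669 * 0 = 0

0


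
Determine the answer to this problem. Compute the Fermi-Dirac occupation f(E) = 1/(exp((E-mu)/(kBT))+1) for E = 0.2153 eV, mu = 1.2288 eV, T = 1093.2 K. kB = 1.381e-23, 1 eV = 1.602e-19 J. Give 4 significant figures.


Step 1: (E - mu) = 0.2153 - 1.2288 = -1.013 eV
Step 2: Convert: (E-mu)*eV = -1.624e-19 J
Step 3: x = (E-mu)*eV/(kB*T) = -10.75
Step 4: f = 1/(exp(-10.75)+1) = 1

1


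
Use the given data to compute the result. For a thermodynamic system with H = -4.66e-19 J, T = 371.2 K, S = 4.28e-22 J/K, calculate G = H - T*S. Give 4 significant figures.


Step 1: T*S = 371.2 * 4.28e-22 = 1.589e-19 J
Step 2: G = H - T*S = -4.66e-19 - 1.589e-19
Step 3: G = -6.249e-19 J

-6.249e-19


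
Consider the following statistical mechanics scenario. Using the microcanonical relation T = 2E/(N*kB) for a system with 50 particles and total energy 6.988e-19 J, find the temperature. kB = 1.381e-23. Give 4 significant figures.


Step 1: Numerator = 2*E = 2*6.988e-19 = 1.398e-18 J
Step 2: Denominator = N*kB = 50*1.381e-23 = 6.905e-22
Step 3: T = 1.398e-18 / 6.905e-22 = 2024 K

2024


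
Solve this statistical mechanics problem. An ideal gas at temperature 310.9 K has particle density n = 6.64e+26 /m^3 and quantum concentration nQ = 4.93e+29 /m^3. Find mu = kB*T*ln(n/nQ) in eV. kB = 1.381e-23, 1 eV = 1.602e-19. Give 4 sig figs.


Step 1: n/nQ = 6.64e+26/4.93e+29 = 0.001347
Step 2: ln(n/nQ) = -6.61
Step 3: mu = kB*T*ln(n/nQ) = 4.294e-21*-6.61 = -2.838e-20 J
Step 4: Convert to eV: -2.838e-20/1.602e-19 = -0.1772 eV

-0.1772


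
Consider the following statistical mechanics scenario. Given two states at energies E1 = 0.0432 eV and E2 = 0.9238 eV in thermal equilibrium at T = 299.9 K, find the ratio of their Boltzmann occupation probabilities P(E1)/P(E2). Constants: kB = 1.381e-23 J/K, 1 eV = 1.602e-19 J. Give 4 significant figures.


Step 1: Compute energy difference dE = E1 - E2 = 0.0432 - 0.9238 = -0.8806 eV
Step 2: Convert to Joules: dE_J = -0.8806 * 1.602e-19 = -1.411e-19 J
Step 3: Compute exponent = -dE_J / (kB * T) = -(-1.411e-19) / (1.381e-23 * 299.9) = 34.06
Step 4: P(E1)/P(E2) = exp(34.06) = 6.208e+14

6.208e+14


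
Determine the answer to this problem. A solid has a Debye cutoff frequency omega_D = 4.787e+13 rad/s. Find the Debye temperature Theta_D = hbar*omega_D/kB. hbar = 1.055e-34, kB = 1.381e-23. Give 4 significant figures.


Step 1: hbar*omega_D = 1.055e-34 * 4.787e+13 = 5.05e-21 J
Step 2: Theta_D = 5.05e-21 / 1.381e-23
Step 3: Theta_D = 365.7 K

365.7


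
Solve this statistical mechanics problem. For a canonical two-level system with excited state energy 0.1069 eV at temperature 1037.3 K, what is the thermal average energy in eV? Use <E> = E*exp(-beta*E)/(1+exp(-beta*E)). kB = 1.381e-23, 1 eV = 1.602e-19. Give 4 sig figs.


Step 1: beta*E = 0.1069*1.602e-19/(1.381e-23*1037.3) = 1.195
Step 2: exp(-beta*E) = 0.3026
Step 3: <E> = 0.1069*0.3026/(1+0.3026) = 0.02483 eV

0.02483


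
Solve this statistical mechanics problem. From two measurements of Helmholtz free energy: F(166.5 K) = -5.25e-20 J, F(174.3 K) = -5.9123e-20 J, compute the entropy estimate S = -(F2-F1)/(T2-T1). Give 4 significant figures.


Step 1: dF = F2 - F1 = -5.9123e-20 - (-5.25e-20) = -6.623e-21 J
Step 2: dT = T2 - T1 = 174.3 - 166.5 = 7.8 K
Step 3: S = -dF/dT = -(-6.623e-21)/7.8 = 8.491e-22 J/K

8.491e-22


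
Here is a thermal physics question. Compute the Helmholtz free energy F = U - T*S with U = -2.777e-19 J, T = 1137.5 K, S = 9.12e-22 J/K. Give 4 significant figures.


Step 1: T*S = 1137.5 * 9.12e-22 = 1.037e-18 J
Step 2: F = U - T*S = -2.777e-19 - 1.037e-18
Step 3: F = -1.315e-18 J

-1.315e-18


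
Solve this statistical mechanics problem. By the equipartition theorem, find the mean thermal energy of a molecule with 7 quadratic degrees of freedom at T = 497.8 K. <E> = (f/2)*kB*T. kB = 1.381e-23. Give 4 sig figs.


Step 1: f/2 = 7/2 = 3.5
Step 2: kB*T = 1.381e-23 * 497.8 = 6.875e-21
Step 3: <E> = 3.5 * 6.875e-21 = 2.406e-20 J

2.406e-20


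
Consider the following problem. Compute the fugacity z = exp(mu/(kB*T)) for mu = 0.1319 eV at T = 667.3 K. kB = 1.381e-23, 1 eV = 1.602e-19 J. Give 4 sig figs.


Step 1: Convert mu to Joules: 0.1319*1.602e-19 = 2.113e-20 J
Step 2: kB*T = 1.381e-23*667.3 = 9.215e-21 J
Step 3: mu/(kB*T) = 2.293
Step 4: z = exp(2.293) = 9.904

9.904


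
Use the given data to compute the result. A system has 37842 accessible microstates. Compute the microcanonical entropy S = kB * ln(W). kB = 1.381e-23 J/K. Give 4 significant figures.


Step 1: ln(W) = ln(37842) = 10.54
Step 2: S = kB * ln(W) = 1.381e-23 * 10.54
Step 3: S = 1.456e-22 J/K

1.456e-22


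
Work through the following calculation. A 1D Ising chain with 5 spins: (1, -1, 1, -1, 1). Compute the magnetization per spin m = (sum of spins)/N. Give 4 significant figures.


Step 1: Count up spins (+1): 3, down spins (-1): 2
Step 2: Total magnetization M = 3 - 2 = 1
Step 3: m = M/N = 1/5 = 0.2

0.2


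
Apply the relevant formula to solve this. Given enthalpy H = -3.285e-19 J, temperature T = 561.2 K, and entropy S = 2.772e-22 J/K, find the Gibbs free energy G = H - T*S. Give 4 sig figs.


Step 1: T*S = 561.2 * 2.772e-22 = 1.556e-19 J
Step 2: G = H - T*S = -3.285e-19 - 1.556e-19
Step 3: G = -4.841e-19 J

-4.841e-19


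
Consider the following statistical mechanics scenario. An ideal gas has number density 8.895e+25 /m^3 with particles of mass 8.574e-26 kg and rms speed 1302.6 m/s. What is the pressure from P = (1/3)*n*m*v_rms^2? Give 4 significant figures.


Step 1: v_rms^2 = 1302.6^2 = 1.697e+06
Step 2: n*m = 8.895e+25*8.574e-26 = 7.627
Step 3: P = (1/3)*7.627*1.697e+06 = 4.314e+06 Pa

4.314e+06


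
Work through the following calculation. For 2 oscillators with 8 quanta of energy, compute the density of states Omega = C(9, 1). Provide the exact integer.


Step 1: Use binomial coefficient C(9, 1)
Step 2: Numerator = 9! / 8!
Step 3: Denominator = 1!
Step 4: Omega = 9

9


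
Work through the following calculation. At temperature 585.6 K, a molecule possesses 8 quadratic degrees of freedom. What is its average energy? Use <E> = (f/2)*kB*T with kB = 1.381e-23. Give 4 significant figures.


Step 1: f/2 = 8/2 = 4
Step 2: kB*T = 1.381e-23 * 585.6 = 8.087e-21
Step 3: <E> = 4 * 8.087e-21 = 3.235e-20 J

3.235e-20


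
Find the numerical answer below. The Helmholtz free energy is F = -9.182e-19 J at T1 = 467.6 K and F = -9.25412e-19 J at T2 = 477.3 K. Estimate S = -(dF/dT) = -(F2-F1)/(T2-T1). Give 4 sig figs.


Step 1: dF = F2 - F1 = -9.25412e-19 - (-9.182e-19) = -7.212e-21 J
Step 2: dT = T2 - T1 = 477.3 - 467.6 = 9.7 K
Step 3: S = -dF/dT = -(-7.212e-21)/9.7 = 7.435e-22 J/K

7.435e-22


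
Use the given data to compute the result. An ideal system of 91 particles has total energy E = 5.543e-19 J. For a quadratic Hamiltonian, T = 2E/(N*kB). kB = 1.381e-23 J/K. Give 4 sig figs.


Step 1: Numerator = 2*E = 2*5.543e-19 = 1.109e-18 J
Step 2: Denominator = N*kB = 91*1.381e-23 = 1.257e-21
Step 3: T = 1.109e-18 / 1.257e-21 = 882.1 K

882.1


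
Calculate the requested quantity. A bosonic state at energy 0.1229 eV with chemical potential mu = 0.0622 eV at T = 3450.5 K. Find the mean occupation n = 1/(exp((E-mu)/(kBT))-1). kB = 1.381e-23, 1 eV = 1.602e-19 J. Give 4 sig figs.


Step 1: (E - mu) = 0.0607 eV
Step 2: x = (E-mu)*eV/(kB*T) = 0.0607*1.602e-19/(1.381e-23*3450.5) = 0.2041
Step 3: exp(x) = 1.226
Step 4: n = 1/(exp(x)-1) = 4.417

4.417


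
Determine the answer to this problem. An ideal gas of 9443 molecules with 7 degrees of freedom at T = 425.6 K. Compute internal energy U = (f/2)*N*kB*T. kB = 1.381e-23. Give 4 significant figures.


Step 1: f/2 = 7/2 = 3.5
Step 2: N*kB*T = 9443*1.381e-23*425.6 = 5.55e-17
Step 3: U = 3.5 * 5.55e-17 = 1.943e-16 J

1.943e-16


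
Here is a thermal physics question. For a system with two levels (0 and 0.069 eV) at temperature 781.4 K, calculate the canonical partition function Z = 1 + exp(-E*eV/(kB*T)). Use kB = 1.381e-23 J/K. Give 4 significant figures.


Step 1: Compute beta*E = E*eV/(kB*T) = 0.069*1.602e-19/(1.381e-23*781.4) = 1.024
Step 2: exp(-beta*E) = exp(-1.024) = 0.359
Step 3: Z = 1 + 0.359 = 1.359

1.359


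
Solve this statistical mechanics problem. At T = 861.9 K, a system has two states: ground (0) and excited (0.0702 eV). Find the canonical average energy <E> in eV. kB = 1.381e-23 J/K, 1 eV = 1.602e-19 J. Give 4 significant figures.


Step 1: beta*E = 0.0702*1.602e-19/(1.381e-23*861.9) = 0.9448
Step 2: exp(-beta*E) = 0.3887
Step 3: <E> = 0.0702*0.3887/(1+0.3887) = 0.01965 eV

0.01965


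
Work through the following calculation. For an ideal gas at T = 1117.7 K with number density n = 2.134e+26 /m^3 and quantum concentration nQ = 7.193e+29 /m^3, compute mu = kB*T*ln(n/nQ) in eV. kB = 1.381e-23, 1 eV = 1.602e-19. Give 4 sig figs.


Step 1: n/nQ = 2.134e+26/7.193e+29 = 0.0002967
Step 2: ln(n/nQ) = -8.123
Step 3: mu = kB*T*ln(n/nQ) = 1.544e-20*-8.123 = -1.254e-19 J
Step 4: Convert to eV: -1.254e-19/1.602e-19 = -0.7826 eV

-0.7826


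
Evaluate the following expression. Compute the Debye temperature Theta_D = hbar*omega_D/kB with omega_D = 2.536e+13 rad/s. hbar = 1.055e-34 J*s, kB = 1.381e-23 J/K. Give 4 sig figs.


Step 1: hbar*omega_D = 1.055e-34 * 2.536e+13 = 2.675e-21 J
Step 2: Theta_D = 2.675e-21 / 1.381e-23
Step 3: Theta_D = 193.7 K

193.7


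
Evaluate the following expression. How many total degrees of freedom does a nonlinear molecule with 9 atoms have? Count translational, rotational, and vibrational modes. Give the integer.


Step 1: Translational DOF = 3
Step 2: Rotational DOF (nonlinear) = 3
Step 3: Vibrational DOF = 3*9 - 6 = 21
Step 4: Total = 3 + 3 + 21 = 27

27


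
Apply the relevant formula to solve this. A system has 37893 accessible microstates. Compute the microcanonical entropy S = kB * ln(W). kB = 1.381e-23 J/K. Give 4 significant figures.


Step 1: ln(W) = ln(37893) = 10.54
Step 2: S = kB * ln(W) = 1.381e-23 * 10.54
Step 3: S = 1.456e-22 J/K

1.456e-22


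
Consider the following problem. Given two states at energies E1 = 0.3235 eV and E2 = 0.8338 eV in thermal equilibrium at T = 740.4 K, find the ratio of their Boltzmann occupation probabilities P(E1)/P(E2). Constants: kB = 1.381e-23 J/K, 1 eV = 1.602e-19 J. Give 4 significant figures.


Step 1: Compute energy difference dE = E1 - E2 = 0.3235 - 0.8338 = -0.5103 eV
Step 2: Convert to Joules: dE_J = -0.5103 * 1.602e-19 = -8.175e-20 J
Step 3: Compute exponent = -dE_J / (kB * T) = -(-8.175e-20) / (1.381e-23 * 740.4) = 7.995
Step 4: P(E1)/P(E2) = exp(7.995) = 2967

2967


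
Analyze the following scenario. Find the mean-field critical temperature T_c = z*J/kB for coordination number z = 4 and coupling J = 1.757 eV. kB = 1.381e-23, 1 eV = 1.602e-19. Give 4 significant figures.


Step 1: z*J = 4*1.757 = 7.028 eV
Step 2: Convert to Joules: 7.028*1.602e-19 = 1.126e-18 J
Step 3: T_c = 1.126e-18 / 1.381e-23 = 8.153e+04 K

8.153e+04


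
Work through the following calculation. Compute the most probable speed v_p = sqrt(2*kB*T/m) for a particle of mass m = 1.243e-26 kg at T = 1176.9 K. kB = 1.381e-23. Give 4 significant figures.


Step 1: Numerator = 2*kB*T = 2*1.381e-23*1176.9 = 3.251e-20
Step 2: Ratio = 3.251e-20 / 1.243e-26 = 2.615e+06
Step 3: v_p = sqrt(2.615e+06) = 1617 m/s

1617


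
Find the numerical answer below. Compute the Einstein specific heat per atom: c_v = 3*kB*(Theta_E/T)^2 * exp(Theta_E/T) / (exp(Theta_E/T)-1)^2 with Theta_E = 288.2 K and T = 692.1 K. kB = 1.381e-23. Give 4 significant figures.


Step 1: x = Theta_E/T = 288.2/692.1 = 0.4164
Step 2: x^2 = 0.1734
Step 3: exp(x) = 1.517
Step 4: c_v = 3*1.381e-23*0.1734*1.517/(1.517-1)^2 = 4.084e-23

4.084e-23


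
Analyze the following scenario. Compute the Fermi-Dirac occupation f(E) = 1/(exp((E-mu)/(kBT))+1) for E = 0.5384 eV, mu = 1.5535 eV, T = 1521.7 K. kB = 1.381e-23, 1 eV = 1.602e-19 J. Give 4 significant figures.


Step 1: (E - mu) = 0.5384 - 1.5535 = -1.015 eV
Step 2: Convert: (E-mu)*eV = -1.626e-19 J
Step 3: x = (E-mu)*eV/(kB*T) = -7.738
Step 4: f = 1/(exp(-7.738)+1) = 0.9996

0.9996


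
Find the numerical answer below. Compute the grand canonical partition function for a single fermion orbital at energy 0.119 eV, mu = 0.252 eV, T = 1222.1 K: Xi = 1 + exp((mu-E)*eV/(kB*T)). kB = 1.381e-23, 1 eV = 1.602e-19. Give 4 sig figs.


Step 1: (mu - E) = 0.252 - 0.119 = 0.133 eV
Step 2: x = (mu-E)*eV/(kB*T) = 0.133*1.602e-19/(1.381e-23*1222.1) = 1.262
Step 3: exp(x) = 3.534
Step 4: Xi = 1 + 3.534 = 4.534

4.534


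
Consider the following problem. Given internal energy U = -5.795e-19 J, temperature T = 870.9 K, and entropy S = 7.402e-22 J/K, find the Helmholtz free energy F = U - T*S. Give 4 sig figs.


Step 1: T*S = 870.9 * 7.402e-22 = 6.446e-19 J
Step 2: F = U - T*S = -5.795e-19 - 6.446e-19
Step 3: F = -1.224e-18 J

-1.224e-18


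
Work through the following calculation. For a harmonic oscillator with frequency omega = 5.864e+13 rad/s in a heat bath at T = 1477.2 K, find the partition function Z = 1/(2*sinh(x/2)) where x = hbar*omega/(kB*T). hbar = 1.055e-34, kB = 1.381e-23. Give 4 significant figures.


Step 1: Compute x = hbar*omega/(kB*T) = 1.055e-34*5.864e+13/(1.381e-23*1477.2) = 0.3033
Step 2: x/2 = 0.1516
Step 3: sinh(x/2) = 0.1522
Step 4: Z = 1/(2*0.1522) = 3.285

3.285


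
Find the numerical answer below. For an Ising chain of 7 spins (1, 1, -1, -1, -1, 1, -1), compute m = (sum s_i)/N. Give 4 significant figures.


Step 1: Count up spins (+1): 3, down spins (-1): 4
Step 2: Total magnetization M = 3 - 4 = -1
Step 3: m = M/N = -1/7 = -0.1429

-0.1429


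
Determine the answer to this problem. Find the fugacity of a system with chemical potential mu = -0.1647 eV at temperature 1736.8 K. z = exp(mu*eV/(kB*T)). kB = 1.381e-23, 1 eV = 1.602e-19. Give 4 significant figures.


Step 1: Convert mu to Joules: -0.1647*1.602e-19 = -2.638e-20 J
Step 2: kB*T = 1.381e-23*1736.8 = 2.399e-20 J
Step 3: mu/(kB*T) = -1.1
Step 4: z = exp(-1.1) = 0.3329

0.3329


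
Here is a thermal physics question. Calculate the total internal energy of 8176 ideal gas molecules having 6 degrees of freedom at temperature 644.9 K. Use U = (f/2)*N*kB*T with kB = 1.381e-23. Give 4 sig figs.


Step 1: f/2 = 6/2 = 3.0
Step 2: N*kB*T = 8176*1.381e-23*644.9 = 7.282e-17
Step 3: U = 3.0 * 7.282e-17 = 2.184e-16 J

2.184e-16


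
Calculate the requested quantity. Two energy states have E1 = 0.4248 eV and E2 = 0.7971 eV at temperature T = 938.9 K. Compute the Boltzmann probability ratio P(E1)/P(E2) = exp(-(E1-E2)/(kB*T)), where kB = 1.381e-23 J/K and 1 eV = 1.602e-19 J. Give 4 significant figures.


Step 1: Compute energy difference dE = E1 - E2 = 0.4248 - 0.7971 = -0.3723 eV
Step 2: Convert to Joules: dE_J = -0.3723 * 1.602e-19 = -5.964e-20 J
Step 3: Compute exponent = -dE_J / (kB * T) = -(-5.964e-20) / (1.381e-23 * 938.9) = 4.6
Step 4: P(E1)/P(E2) = exp(4.6) = 99.47

99.47


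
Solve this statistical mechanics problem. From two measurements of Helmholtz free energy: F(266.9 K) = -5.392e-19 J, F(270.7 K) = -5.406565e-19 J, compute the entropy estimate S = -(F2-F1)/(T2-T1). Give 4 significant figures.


Step 1: dF = F2 - F1 = -5.406565e-19 - (-5.392e-19) = -1.4565e-21 J
Step 2: dT = T2 - T1 = 270.7 - 266.9 = 3.8 K
Step 3: S = -dF/dT = -(-1.4565e-21)/3.8 = 3.833e-22 J/K

3.833e-22


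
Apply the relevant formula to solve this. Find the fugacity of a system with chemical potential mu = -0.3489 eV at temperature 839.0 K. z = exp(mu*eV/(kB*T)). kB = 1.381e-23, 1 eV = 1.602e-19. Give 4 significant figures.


Step 1: Convert mu to Joules: -0.3489*1.602e-19 = -5.589e-20 J
Step 2: kB*T = 1.381e-23*839.0 = 1.159e-20 J
Step 3: mu/(kB*T) = -4.824
Step 4: z = exp(-4.824) = 0.008035

0.008035


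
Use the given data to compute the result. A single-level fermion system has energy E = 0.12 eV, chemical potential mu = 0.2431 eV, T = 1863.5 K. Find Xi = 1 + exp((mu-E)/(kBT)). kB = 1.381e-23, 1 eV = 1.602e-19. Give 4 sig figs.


Step 1: (mu - E) = 0.2431 - 0.12 = 0.1231 eV
Step 2: x = (mu-E)*eV/(kB*T) = 0.1231*1.602e-19/(1.381e-23*1863.5) = 0.7663
Step 3: exp(x) = 2.152
Step 4: Xi = 1 + 2.152 = 3.152

3.152


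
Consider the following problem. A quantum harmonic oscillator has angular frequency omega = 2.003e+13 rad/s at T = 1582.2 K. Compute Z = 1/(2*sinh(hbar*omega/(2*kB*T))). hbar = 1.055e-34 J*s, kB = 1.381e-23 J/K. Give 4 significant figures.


Step 1: Compute x = hbar*omega/(kB*T) = 1.055e-34*2.003e+13/(1.381e-23*1582.2) = 0.09671
Step 2: x/2 = 0.04836
Step 3: sinh(x/2) = 0.04837
Step 4: Z = 1/(2*0.04837) = 10.34

10.34


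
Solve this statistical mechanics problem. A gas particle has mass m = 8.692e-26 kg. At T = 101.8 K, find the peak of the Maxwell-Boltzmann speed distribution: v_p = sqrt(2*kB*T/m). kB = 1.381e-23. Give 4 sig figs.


Step 1: Numerator = 2*kB*T = 2*1.381e-23*101.8 = 2.812e-21
Step 2: Ratio = 2.812e-21 / 8.692e-26 = 3.235e+04
Step 3: v_p = sqrt(3.235e+04) = 179.9 m/s

179.9


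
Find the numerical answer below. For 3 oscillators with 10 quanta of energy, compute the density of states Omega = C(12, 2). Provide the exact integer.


Step 1: Use binomial coefficient C(12, 2)
Step 2: Numerator = 12! / 10!
Step 3: Denominator = 2!
Step 4: Omega = 66

66


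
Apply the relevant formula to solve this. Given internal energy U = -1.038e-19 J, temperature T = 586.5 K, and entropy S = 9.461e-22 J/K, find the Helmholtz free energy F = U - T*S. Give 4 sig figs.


Step 1: T*S = 586.5 * 9.461e-22 = 5.549e-19 J
Step 2: F = U - T*S = -1.038e-19 - 5.549e-19
Step 3: F = -6.587e-19 J

-6.587e-19


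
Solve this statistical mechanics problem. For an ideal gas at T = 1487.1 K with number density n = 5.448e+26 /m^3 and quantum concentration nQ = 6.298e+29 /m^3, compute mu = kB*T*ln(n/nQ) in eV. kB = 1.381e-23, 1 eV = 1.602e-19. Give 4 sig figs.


Step 1: n/nQ = 5.448e+26/6.298e+29 = 0.000865
Step 2: ln(n/nQ) = -7.053
Step 3: mu = kB*T*ln(n/nQ) = 2.054e-20*-7.053 = -1.448e-19 J
Step 4: Convert to eV: -1.448e-19/1.602e-19 = -0.9041 eV

-0.9041


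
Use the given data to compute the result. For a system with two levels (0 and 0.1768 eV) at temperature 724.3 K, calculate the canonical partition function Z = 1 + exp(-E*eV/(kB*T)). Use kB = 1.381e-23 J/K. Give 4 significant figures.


Step 1: Compute beta*E = E*eV/(kB*T) = 0.1768*1.602e-19/(1.381e-23*724.3) = 2.832
Step 2: exp(-beta*E) = exp(-2.832) = 0.05892
Step 3: Z = 1 + 0.05892 = 1.059

1.059


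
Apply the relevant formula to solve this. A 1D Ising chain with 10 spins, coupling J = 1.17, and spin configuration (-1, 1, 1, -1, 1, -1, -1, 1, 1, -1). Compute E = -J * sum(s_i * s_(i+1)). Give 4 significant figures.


Step 1: Nearest-neighbor products: -1, 1, -1, -1, -1, 1, -1, 1, -1
Step 2: Sum of products = -3
Step 3: E = -1.17 * -3 = 3.51

3.51


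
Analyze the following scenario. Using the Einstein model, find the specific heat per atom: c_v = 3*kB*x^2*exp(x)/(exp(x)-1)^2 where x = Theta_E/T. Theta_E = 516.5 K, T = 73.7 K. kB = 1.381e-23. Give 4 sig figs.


Step 1: x = Theta_E/T = 516.5/73.7 = 7.008
Step 2: x^2 = 49.11
Step 3: exp(x) = 1106
Step 4: c_v = 3*1.381e-23*49.11*1106/(1106-1)^2 = 1.844e-24

1.844e-24


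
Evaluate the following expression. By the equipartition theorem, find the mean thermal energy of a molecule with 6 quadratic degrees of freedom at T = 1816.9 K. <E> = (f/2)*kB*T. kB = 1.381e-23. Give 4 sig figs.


Step 1: f/2 = 6/2 = 3
Step 2: kB*T = 1.381e-23 * 1816.9 = 2.509e-20
Step 3: <E> = 3 * 2.509e-20 = 7.527e-20 J

7.527e-20


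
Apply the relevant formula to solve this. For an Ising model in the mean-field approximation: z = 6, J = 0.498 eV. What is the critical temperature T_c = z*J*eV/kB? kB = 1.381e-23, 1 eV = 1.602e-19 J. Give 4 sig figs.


Step 1: z*J = 6*0.498 = 2.988 eV
Step 2: Convert to Joules: 2.988*1.602e-19 = 4.787e-19 J
Step 3: T_c = 4.787e-19 / 1.381e-23 = 3.466e+04 K

3.466e+04


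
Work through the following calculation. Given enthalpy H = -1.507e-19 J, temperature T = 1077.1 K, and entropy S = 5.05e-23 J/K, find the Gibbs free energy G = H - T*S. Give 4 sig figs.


Step 1: T*S = 1077.1 * 5.05e-23 = 5.439e-20 J
Step 2: G = H - T*S = -1.507e-19 - 5.439e-20
Step 3: G = -2.051e-19 J

-2.051e-19


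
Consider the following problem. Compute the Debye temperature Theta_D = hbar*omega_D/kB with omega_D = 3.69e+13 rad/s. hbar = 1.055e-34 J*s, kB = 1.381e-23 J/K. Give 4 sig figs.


Step 1: hbar*omega_D = 1.055e-34 * 3.69e+13 = 3.893e-21 J
Step 2: Theta_D = 3.893e-21 / 1.381e-23
Step 3: Theta_D = 281.9 K

281.9


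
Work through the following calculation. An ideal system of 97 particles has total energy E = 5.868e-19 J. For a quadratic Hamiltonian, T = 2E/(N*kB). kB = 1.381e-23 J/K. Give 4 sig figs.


Step 1: Numerator = 2*E = 2*5.868e-19 = 1.174e-18 J
Step 2: Denominator = N*kB = 97*1.381e-23 = 1.34e-21
Step 3: T = 1.174e-18 / 1.34e-21 = 876.1 K

876.1


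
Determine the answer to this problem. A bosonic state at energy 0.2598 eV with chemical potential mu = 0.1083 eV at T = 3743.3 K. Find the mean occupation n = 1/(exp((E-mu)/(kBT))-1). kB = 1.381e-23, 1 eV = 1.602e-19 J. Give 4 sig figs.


Step 1: (E - mu) = 0.1515 eV
Step 2: x = (E-mu)*eV/(kB*T) = 0.1515*1.602e-19/(1.381e-23*3743.3) = 0.4695
Step 3: exp(x) = 1.599
Step 4: n = 1/(exp(x)-1) = 1.669

1.669


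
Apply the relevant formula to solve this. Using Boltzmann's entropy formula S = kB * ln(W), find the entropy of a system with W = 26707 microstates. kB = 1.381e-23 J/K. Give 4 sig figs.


Step 1: ln(W) = ln(26707) = 10.19
Step 2: S = kB * ln(W) = 1.381e-23 * 10.19
Step 3: S = 1.408e-22 J/K

1.408e-22


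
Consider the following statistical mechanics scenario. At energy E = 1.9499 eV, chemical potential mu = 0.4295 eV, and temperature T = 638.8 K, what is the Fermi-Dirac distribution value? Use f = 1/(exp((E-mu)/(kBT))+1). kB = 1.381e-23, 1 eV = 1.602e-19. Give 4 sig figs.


Step 1: (E - mu) = 1.9499 - 0.4295 = 1.52 eV
Step 2: Convert: (E-mu)*eV = 2.436e-19 J
Step 3: x = (E-mu)*eV/(kB*T) = 27.61
Step 4: f = 1/(exp(27.61)+1) = 1.022e-12

1.022e-12


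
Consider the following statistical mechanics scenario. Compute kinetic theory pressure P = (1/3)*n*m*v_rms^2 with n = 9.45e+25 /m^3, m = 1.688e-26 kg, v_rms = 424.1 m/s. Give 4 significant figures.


Step 1: v_rms^2 = 424.1^2 = 1.799e+05
Step 2: n*m = 9.45e+25*1.688e-26 = 1.595
Step 3: P = (1/3)*1.595*1.799e+05 = 9.564e+04 Pa

9.564e+04


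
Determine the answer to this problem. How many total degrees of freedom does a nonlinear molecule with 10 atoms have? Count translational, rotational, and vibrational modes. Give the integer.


Step 1: Translational DOF = 3
Step 2: Rotational DOF (nonlinear) = 3
Step 3: Vibrational DOF = 3*10 - 6 = 24
Step 4: Total = 3 + 3 + 24 = 30

30


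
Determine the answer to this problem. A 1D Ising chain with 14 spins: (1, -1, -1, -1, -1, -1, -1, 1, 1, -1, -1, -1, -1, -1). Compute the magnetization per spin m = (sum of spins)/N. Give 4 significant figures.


Step 1: Count up spins (+1): 3, down spins (-1): 11
Step 2: Total magnetization M = 3 - 11 = -8
Step 3: m = M/N = -8/14 = -0.5714

-0.5714


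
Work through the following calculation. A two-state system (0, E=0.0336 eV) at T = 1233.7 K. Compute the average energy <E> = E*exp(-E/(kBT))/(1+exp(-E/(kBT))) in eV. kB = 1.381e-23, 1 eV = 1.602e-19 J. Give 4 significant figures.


Step 1: beta*E = 0.0336*1.602e-19/(1.381e-23*1233.7) = 0.3159
Step 2: exp(-beta*E) = 0.7291
Step 3: <E> = 0.0336*0.7291/(1+0.7291) = 0.01417 eV

0.01417


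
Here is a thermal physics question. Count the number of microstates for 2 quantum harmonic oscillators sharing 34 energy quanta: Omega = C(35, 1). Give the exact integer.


Step 1: Use binomial coefficient C(35, 1)
Step 2: Numerator = 35! / 34!
Step 3: Denominator = 1!
Step 4: Omega = 35

35


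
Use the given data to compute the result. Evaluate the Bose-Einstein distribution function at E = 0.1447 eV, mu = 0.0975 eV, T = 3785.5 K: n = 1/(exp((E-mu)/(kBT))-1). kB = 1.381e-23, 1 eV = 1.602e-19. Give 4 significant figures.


Step 1: (E - mu) = 0.0472 eV
Step 2: x = (E-mu)*eV/(kB*T) = 0.0472*1.602e-19/(1.381e-23*3785.5) = 0.1446
Step 3: exp(x) = 1.156
Step 4: n = 1/(exp(x)-1) = 6.426

6.426


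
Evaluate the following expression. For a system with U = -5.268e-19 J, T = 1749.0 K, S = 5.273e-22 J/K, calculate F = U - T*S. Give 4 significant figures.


Step 1: T*S = 1749.0 * 5.273e-22 = 9.222e-19 J
Step 2: F = U - T*S = -5.268e-19 - 9.222e-19
Step 3: F = -1.449e-18 J

-1.449e-18


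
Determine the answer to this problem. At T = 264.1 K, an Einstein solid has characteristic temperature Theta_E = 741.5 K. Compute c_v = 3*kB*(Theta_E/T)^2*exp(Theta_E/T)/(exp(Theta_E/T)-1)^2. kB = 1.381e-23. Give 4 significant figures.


Step 1: x = Theta_E/T = 741.5/264.1 = 2.808
Step 2: x^2 = 7.883
Step 3: exp(x) = 16.57
Step 4: c_v = 3*1.381e-23*7.883*16.57/(16.57-1)^2 = 2.232e-23

2.232e-23


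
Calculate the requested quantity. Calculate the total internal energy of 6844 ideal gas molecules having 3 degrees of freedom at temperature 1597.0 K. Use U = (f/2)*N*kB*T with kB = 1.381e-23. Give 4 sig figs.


Step 1: f/2 = 3/2 = 1.5
Step 2: N*kB*T = 6844*1.381e-23*1597.0 = 1.509e-16
Step 3: U = 1.5 * 1.509e-16 = 2.264e-16 J

2.264e-16


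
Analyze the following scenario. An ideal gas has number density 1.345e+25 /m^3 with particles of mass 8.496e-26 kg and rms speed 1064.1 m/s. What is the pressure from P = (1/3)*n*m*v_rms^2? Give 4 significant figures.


Step 1: v_rms^2 = 1064.1^2 = 1.132e+06
Step 2: n*m = 1.345e+25*8.496e-26 = 1.143
Step 3: P = (1/3)*1.143*1.132e+06 = 4.313e+05 Pa

4.313e+05


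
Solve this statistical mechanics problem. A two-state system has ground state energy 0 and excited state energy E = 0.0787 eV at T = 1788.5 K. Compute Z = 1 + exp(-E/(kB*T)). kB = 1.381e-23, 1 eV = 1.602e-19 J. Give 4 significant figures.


Step 1: Compute beta*E = E*eV/(kB*T) = 0.0787*1.602e-19/(1.381e-23*1788.5) = 0.5105
Step 2: exp(-beta*E) = exp(-0.5105) = 0.6002
Step 3: Z = 1 + 0.6002 = 1.6

1.6


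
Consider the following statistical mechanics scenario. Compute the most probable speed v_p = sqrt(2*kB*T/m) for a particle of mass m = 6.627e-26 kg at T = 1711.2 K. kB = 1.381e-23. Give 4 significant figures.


Step 1: Numerator = 2*kB*T = 2*1.381e-23*1711.2 = 4.726e-20
Step 2: Ratio = 4.726e-20 / 6.627e-26 = 7.132e+05
Step 3: v_p = sqrt(7.132e+05) = 844.5 m/s

844.5


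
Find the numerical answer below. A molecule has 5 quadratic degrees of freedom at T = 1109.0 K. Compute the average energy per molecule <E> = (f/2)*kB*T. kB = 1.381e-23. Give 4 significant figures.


Step 1: f/2 = 5/2 = 2.5
Step 2: kB*T = 1.381e-23 * 1109.0 = 1.532e-20
Step 3: <E> = 2.5 * 1.532e-20 = 3.829e-20 J

3.829e-20


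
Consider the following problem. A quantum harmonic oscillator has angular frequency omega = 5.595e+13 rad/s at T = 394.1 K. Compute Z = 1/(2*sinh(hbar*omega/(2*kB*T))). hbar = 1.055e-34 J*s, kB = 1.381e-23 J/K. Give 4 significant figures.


Step 1: Compute x = hbar*omega/(kB*T) = 1.055e-34*5.595e+13/(1.381e-23*394.1) = 1.085
Step 2: x/2 = 0.5423
Step 3: sinh(x/2) = 0.5692
Step 4: Z = 1/(2*0.5692) = 0.8783

0.8783


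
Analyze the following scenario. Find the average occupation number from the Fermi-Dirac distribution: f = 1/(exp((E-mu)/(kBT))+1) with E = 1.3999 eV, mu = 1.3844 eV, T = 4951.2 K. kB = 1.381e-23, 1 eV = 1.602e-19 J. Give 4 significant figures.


Step 1: (E - mu) = 1.3999 - 1.3844 = 0.0155 eV
Step 2: Convert: (E-mu)*eV = 2.483e-21 J
Step 3: x = (E-mu)*eV/(kB*T) = 0.03632
Step 4: f = 1/(exp(0.03632)+1) = 0.4909

0.4909


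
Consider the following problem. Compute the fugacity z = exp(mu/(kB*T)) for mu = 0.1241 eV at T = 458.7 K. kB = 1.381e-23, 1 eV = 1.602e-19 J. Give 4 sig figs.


Step 1: Convert mu to Joules: 0.1241*1.602e-19 = 1.988e-20 J
Step 2: kB*T = 1.381e-23*458.7 = 6.335e-21 J
Step 3: mu/(kB*T) = 3.138
Step 4: z = exp(3.138) = 23.07

23.07


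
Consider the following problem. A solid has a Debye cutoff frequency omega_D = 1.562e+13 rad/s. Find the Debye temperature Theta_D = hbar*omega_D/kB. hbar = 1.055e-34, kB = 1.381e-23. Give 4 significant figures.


Step 1: hbar*omega_D = 1.055e-34 * 1.562e+13 = 1.648e-21 J
Step 2: Theta_D = 1.648e-21 / 1.381e-23
Step 3: Theta_D = 119.3 K

119.3


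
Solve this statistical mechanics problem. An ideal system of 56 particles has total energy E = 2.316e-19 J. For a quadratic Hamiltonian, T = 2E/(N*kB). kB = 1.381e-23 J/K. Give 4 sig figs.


Step 1: Numerator = 2*E = 2*2.316e-19 = 4.632e-19 J
Step 2: Denominator = N*kB = 56*1.381e-23 = 7.734e-22
Step 3: T = 4.632e-19 / 7.734e-22 = 598.9 K

598.9


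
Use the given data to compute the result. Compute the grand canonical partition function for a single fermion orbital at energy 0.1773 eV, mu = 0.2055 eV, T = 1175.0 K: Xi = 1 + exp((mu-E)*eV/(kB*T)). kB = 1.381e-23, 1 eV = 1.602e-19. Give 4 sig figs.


Step 1: (mu - E) = 0.2055 - 0.1773 = 0.0282 eV
Step 2: x = (mu-E)*eV/(kB*T) = 0.0282*1.602e-19/(1.381e-23*1175.0) = 0.2784
Step 3: exp(x) = 1.321
Step 4: Xi = 1 + 1.321 = 2.321

2.321


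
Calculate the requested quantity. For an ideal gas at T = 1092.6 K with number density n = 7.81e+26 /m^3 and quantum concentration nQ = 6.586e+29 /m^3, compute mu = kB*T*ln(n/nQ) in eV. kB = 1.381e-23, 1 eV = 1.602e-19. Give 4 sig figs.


Step 1: n/nQ = 7.81e+26/6.586e+29 = 0.001186
Step 2: ln(n/nQ) = -6.737
Step 3: mu = kB*T*ln(n/nQ) = 1.509e-20*-6.737 = -1.017e-19 J
Step 4: Convert to eV: -1.017e-19/1.602e-19 = -0.6346 eV

-0.6346


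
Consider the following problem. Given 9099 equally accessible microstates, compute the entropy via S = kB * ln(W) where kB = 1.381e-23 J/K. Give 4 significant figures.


Step 1: ln(W) = ln(9099) = 9.116
Step 2: S = kB * ln(W) = 1.381e-23 * 9.116
Step 3: S = 1.259e-22 J/K

1.259e-22


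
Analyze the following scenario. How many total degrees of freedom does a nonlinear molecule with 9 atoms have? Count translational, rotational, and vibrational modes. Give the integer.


Step 1: Translational DOF = 3
Step 2: Rotational DOF (nonlinear) = 3
Step 3: Vibrational DOF = 3*9 - 6 = 21
Step 4: Total = 3 + 3 + 21 = 27

27


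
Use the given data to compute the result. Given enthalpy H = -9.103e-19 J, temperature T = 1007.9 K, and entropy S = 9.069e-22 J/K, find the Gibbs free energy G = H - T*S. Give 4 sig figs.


Step 1: T*S = 1007.9 * 9.069e-22 = 9.141e-19 J
Step 2: G = H - T*S = -9.103e-19 - 9.141e-19
Step 3: G = -1.824e-18 J

-1.824e-18


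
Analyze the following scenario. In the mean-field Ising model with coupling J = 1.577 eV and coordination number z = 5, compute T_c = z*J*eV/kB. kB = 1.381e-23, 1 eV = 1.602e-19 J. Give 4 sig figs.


Step 1: z*J = 5*1.577 = 7.885 eV
Step 2: Convert to Joules: 7.885*1.602e-19 = 1.263e-18 J
Step 3: T_c = 1.263e-18 / 1.381e-23 = 9.147e+04 K

9.147e+04


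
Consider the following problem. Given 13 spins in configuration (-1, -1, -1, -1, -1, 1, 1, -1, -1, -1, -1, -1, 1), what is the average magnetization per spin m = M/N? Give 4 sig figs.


Step 1: Count up spins (+1): 3, down spins (-1): 10
Step 2: Total magnetization M = 3 - 10 = -7
Step 3: m = M/N = -7/13 = -0.5385

-0.5385


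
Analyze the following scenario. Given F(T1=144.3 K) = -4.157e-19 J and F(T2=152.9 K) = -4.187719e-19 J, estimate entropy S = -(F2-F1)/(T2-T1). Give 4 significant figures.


Step 1: dF = F2 - F1 = -4.187719e-19 - (-4.157e-19) = -3.0719e-21 J
Step 2: dT = T2 - T1 = 152.9 - 144.3 = 8.6 K
Step 3: S = -dF/dT = -(-3.0719e-21)/8.6 = 3.572e-22 J/K

3.572e-22


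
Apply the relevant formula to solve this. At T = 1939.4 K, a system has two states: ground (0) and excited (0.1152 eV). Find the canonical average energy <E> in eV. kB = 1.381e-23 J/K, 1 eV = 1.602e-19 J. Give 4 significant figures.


Step 1: beta*E = 0.1152*1.602e-19/(1.381e-23*1939.4) = 0.6891
Step 2: exp(-beta*E) = 0.5021
Step 3: <E> = 0.1152*0.5021/(1+0.5021) = 0.0385 eV

0.0385


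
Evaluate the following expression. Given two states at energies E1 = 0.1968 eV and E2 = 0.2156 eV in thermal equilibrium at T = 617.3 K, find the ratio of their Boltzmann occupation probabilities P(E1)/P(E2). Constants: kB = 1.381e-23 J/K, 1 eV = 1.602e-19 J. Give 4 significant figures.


Step 1: Compute energy difference dE = E1 - E2 = 0.1968 - 0.2156 = -0.0188 eV
Step 2: Convert to Joules: dE_J = -0.0188 * 1.602e-19 = -3.012e-21 J
Step 3: Compute exponent = -dE_J / (kB * T) = -(-3.012e-21) / (1.381e-23 * 617.3) = 0.3533
Step 4: P(E1)/P(E2) = exp(0.3533) = 1.424

1.424


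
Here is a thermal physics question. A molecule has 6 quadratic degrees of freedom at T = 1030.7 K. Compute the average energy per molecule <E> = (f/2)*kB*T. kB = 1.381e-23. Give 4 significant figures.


Step 1: f/2 = 6/2 = 3
Step 2: kB*T = 1.381e-23 * 1030.7 = 1.423e-20
Step 3: <E> = 3 * 1.423e-20 = 4.27e-20 J

4.27e-20


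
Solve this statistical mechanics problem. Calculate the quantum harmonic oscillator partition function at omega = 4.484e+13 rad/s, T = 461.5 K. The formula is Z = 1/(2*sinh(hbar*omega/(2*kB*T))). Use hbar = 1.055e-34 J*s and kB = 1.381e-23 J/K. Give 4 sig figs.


Step 1: Compute x = hbar*omega/(kB*T) = 1.055e-34*4.484e+13/(1.381e-23*461.5) = 0.7423
Step 2: x/2 = 0.3711
Step 3: sinh(x/2) = 0.3797
Step 4: Z = 1/(2*0.3797) = 1.317

1.317


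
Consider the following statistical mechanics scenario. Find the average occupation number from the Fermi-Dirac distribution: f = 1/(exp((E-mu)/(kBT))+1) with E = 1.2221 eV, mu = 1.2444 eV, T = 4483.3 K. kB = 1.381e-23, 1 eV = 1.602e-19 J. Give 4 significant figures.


Step 1: (E - mu) = 1.2221 - 1.2444 = -0.0223 eV
Step 2: Convert: (E-mu)*eV = -3.572e-21 J
Step 3: x = (E-mu)*eV/(kB*T) = -0.0577
Step 4: f = 1/(exp(-0.0577)+1) = 0.5144

0.5144


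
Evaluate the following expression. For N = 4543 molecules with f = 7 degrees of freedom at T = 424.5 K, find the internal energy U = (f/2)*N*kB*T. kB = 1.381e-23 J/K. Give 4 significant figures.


Step 1: f/2 = 7/2 = 3.5
Step 2: N*kB*T = 4543*1.381e-23*424.5 = 2.663e-17
Step 3: U = 3.5 * 2.663e-17 = 9.321e-17 J

9.321e-17


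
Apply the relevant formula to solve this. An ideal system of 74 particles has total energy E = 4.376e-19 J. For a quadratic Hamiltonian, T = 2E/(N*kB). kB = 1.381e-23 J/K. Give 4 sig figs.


Step 1: Numerator = 2*E = 2*4.376e-19 = 8.752e-19 J
Step 2: Denominator = N*kB = 74*1.381e-23 = 1.022e-21
Step 3: T = 8.752e-19 / 1.022e-21 = 856.4 K

856.4


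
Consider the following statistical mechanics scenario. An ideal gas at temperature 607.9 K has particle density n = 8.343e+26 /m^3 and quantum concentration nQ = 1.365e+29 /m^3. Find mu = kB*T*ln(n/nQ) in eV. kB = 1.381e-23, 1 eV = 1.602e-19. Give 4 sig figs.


Step 1: n/nQ = 8.343e+26/1.365e+29 = 0.006112
Step 2: ln(n/nQ) = -5.097
Step 3: mu = kB*T*ln(n/nQ) = 8.395e-21*-5.097 = -4.279e-20 J
Step 4: Convert to eV: -4.279e-20/1.602e-19 = -0.2671 eV

-0.2671


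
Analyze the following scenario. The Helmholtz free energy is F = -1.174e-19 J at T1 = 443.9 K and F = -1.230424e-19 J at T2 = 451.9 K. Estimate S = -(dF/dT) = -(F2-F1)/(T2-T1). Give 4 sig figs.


Step 1: dF = F2 - F1 = -1.230424e-19 - (-1.174e-19) = -5.6424e-21 J
Step 2: dT = T2 - T1 = 451.9 - 443.9 = 8 K
Step 3: S = -dF/dT = -(-5.6424e-21)/8 = 7.053e-22 J/K

7.053e-22


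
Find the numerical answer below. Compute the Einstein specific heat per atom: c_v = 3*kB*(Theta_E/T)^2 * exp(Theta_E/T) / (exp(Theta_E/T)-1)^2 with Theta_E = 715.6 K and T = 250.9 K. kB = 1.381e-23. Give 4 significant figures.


Step 1: x = Theta_E/T = 715.6/250.9 = 2.852
Step 2: x^2 = 8.135
Step 3: exp(x) = 17.32
Step 4: c_v = 3*1.381e-23*8.135*17.32/(17.32-1)^2 = 2.191e-23

2.191e-23


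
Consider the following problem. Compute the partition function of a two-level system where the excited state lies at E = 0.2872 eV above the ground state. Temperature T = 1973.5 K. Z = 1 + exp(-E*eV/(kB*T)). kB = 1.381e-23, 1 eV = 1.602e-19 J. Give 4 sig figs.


Step 1: Compute beta*E = E*eV/(kB*T) = 0.2872*1.602e-19/(1.381e-23*1973.5) = 1.688
Step 2: exp(-beta*E) = exp(-1.688) = 0.1849
Step 3: Z = 1 + 0.1849 = 1.185

1.185


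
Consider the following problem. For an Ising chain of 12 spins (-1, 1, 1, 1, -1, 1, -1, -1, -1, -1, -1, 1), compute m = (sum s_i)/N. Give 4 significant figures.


Step 1: Count up spins (+1): 5, down spins (-1): 7
Step 2: Total magnetization M = 5 - 7 = -2
Step 3: m = M/N = -2/12 = -0.1667

-0.1667


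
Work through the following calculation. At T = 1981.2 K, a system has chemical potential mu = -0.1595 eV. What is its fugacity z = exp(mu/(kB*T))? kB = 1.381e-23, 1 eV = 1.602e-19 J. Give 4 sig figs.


Step 1: Convert mu to Joules: -0.1595*1.602e-19 = -2.555e-20 J
Step 2: kB*T = 1.381e-23*1981.2 = 2.736e-20 J
Step 3: mu/(kB*T) = -0.9339
Step 4: z = exp(-0.9339) = 0.393

0.393


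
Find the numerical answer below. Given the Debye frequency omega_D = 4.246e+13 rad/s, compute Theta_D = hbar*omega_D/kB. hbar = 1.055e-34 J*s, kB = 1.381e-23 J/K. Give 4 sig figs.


Step 1: hbar*omega_D = 1.055e-34 * 4.246e+13 = 4.48e-21 J
Step 2: Theta_D = 4.48e-21 / 1.381e-23
Step 3: Theta_D = 324.4 K

324.4


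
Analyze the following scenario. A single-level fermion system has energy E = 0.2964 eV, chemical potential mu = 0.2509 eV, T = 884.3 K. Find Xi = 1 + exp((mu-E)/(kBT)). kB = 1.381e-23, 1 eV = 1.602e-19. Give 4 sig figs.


Step 1: (mu - E) = 0.2509 - 0.2964 = -0.0455 eV
Step 2: x = (mu-E)*eV/(kB*T) = -0.0455*1.602e-19/(1.381e-23*884.3) = -0.5969
Step 3: exp(x) = 0.5505
Step 4: Xi = 1 + 0.5505 = 1.551

1.551
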